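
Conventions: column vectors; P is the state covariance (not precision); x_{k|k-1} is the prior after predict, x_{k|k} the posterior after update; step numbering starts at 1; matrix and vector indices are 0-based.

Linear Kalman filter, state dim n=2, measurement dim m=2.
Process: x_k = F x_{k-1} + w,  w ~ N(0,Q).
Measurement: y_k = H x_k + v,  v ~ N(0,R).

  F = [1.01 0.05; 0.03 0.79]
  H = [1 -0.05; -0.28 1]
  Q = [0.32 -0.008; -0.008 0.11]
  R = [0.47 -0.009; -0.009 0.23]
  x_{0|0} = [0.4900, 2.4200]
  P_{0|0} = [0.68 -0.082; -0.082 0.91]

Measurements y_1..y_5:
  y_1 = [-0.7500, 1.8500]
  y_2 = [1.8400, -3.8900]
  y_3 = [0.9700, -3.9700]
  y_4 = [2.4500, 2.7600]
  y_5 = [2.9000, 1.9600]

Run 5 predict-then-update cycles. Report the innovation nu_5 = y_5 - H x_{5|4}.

innov = [1.4745, 1.9046]

step 1: x^-=[0.6159, 1.9265]  P^-=[1.0077 -0.0170; -0.0170 0.6747]  S=[1.4810 -0.3421; -0.3421 0.9932]  K=[0.6642 -0.0724; 0.1345 0.7304]  nu=[-1.2696, 0.0960]  x^+=[-0.2343, 1.8259]  P^+=[0.3161 0.0659; 0.0659 0.1852]
step 2: x^-=[-0.1454, 1.4354]  P^-=[0.6496 0.0616; 0.0616 0.2290]  S=[1.1140 -0.1399; -0.1399 0.4755]  K=[0.5696 -0.0854; 0.1048 0.4762]  nu=[2.0571, -5.3661]  x^+=[1.4849, -0.9046]  P^+=[0.2710 0.0511; 0.0511 0.1229]
step 3: x^-=[1.4546, -0.6701]  P^-=[0.6020 0.0459; 0.0459 0.1894]  S=[1.0678 -0.1404; -0.1404 0.4408]  K=[0.5479 -0.1036; 0.0906 0.4293]  nu=[-0.5181, -2.8927]  x^+=[1.4703, -1.9587]  P^+=[0.2607 0.0442; 0.0442 0.1103]
step 4: x^-=[1.3871, -1.5033]  P^-=[0.5907 0.0396; 0.0396 0.1812]  S=[1.0572 -0.1433; -0.1433 0.4353]  K=[0.5419 -0.1106; 0.0857 0.4189]  nu=[0.9877, 4.6516]  x^+=[1.4079, 0.5300]  P^+=[0.2578 0.0419; 0.0419 0.1073]
step 5: x^-=[1.4485, 0.4610]  P^-=[0.5874 0.0375; 0.0375 0.1792]  S=[1.0541 -0.1444; -0.1444 0.4342]  K=[0.5400 -0.1128; 0.0841 0.4164]  nu=[1.4745, 1.9046]  x^+=[2.0300, 1.3782]  P^+=[0.2569 0.0411; 0.0411 0.1065]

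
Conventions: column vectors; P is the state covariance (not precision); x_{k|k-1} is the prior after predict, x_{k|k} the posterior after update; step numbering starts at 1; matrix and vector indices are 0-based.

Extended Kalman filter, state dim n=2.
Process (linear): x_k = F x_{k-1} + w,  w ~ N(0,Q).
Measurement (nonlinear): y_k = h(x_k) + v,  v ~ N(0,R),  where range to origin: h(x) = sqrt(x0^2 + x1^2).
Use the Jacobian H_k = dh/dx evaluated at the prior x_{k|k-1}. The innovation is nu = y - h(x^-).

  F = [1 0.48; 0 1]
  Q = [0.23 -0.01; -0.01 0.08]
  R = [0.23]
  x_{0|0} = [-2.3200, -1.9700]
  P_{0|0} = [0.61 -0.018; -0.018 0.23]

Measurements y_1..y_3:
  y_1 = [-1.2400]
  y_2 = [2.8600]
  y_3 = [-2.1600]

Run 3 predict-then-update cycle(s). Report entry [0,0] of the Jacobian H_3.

H_jac[0,0] = -0.1723

step 1: x^-=[-3.2656, -1.9700]  P^-=[0.8757 0.0824; 0.0824 0.3100]  H_jac=[-0.8563 -0.5165]  S=[1.0277]  K=[-0.7711; -0.2245]  nu=[-5.0538]  x^+=[0.6312, -0.8355]  P^+=[0.2647 -0.0955; -0.0955 0.2582]
step 2: x^-=[0.2302, -0.8355]  P^-=[0.4626 0.0185; 0.0185 0.3382]  H_jac=[0.2656 -0.9641]  S=[0.5675]  K=[0.1851; -0.5659]  nu=[1.9933]  x^+=[0.5991, -1.9636]  P^+=[0.4431 0.0779; 0.0779 0.1565]
step 3: x^-=[-0.3434, -1.9636]  P^-=[0.7840 0.1430; 0.1430 0.2365]  H_jac=[-0.1723 -0.9851]  S=[0.5313]  K=[-0.5194; -0.4848]  nu=[-4.1534]  x^+=[1.8138, 0.0501]  P^+=[0.6406 0.0092; 0.0092 0.1116]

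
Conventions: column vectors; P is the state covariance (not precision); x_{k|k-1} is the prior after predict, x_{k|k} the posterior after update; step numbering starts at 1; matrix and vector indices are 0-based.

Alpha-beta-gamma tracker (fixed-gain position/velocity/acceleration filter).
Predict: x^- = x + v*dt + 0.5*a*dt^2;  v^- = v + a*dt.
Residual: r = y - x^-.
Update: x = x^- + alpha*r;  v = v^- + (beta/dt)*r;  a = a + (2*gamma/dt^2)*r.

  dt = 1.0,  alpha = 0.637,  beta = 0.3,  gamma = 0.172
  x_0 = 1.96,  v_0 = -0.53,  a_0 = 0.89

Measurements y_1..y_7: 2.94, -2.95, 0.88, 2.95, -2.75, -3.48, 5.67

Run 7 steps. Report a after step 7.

step 1: x_pred=1.8750  r=1.0650  x^+=2.5534  v^+=0.6795  a^+=1.2564
step 2: x_pred=3.8611  r=-6.8111  x^+=-0.4776  v^+=-0.1075  a^+=-1.0867
step 3: x_pred=-1.1284  r=2.0084  x^+=0.1510  v^+=-0.5916  a^+=-0.3958
step 4: x_pred=-0.6385  r=3.5885  x^+=1.6474  v^+=0.0892  a^+=0.8387
step 5: x_pred=2.1559  r=-4.9059  x^+=-0.9692  v^+=-0.5439  a^+=-0.8489
step 6: x_pred=-1.9375  r=-1.5425  x^+=-2.9201  v^+=-1.8556  a^+=-1.3795
step 7: x_pred=-5.4654  r=11.1354  x^+=1.6278  v^+=0.1055  a^+=2.4510

a_post = 2.4510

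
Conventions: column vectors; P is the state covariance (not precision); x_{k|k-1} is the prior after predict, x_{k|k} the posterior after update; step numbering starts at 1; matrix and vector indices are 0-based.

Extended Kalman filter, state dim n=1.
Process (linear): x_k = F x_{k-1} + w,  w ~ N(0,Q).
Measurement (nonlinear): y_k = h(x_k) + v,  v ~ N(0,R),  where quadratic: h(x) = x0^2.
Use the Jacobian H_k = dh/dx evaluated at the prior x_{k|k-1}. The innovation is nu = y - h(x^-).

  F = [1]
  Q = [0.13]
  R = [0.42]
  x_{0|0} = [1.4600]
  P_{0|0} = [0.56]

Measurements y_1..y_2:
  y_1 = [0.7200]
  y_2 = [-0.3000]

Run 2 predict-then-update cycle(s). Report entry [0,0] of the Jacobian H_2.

step 1: x^-=[1.4600]  P^-=[0.6900]  H_jac=[2.9200]  S=[6.3032]  K=[0.3196]  nu=[-1.4116]  x^+=[1.0088]  P^+=[0.0460]
step 2: x^-=[1.0088]  P^-=[0.1760]  H_jac=[2.0176]  S=[1.1363]  K=[0.3124]  nu=[-1.3177]  x^+=[0.5971]  P^+=[0.0650]

H_jac[0,0] = 2.0176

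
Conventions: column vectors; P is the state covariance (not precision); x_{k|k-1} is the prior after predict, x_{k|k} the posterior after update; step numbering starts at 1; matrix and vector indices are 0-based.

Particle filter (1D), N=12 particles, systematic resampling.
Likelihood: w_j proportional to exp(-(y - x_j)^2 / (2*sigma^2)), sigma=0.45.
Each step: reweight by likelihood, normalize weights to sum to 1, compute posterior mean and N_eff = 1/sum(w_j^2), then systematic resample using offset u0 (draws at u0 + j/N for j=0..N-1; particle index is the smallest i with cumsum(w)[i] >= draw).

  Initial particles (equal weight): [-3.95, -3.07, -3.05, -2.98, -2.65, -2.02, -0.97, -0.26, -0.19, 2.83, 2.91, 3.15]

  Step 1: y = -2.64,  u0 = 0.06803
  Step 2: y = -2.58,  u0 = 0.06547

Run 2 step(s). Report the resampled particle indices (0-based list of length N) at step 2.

resampled_idx = [0, 2, 3, 4, 5, 6, 7, 8, 8, 9, 10, 11]

step 1: w=[0.0042, 0.1837, 0.1915, 0.2180, 0.2900, 0.1123, 0.0003, 0.0000, 0.0000, 0.0000, 0.0000, 0.0000]  mean=-2.8099  Neff=4.6582  idx=[1, 1, 2, 2, 3, 3, 3, 4, 4, 4, 5, 5]
step 2: w=[0.0676, 0.0676, 0.0709, 0.0709, 0.0824, 0.0824, 0.0824, 0.1209, 0.1209, 0.1209, 0.0564, 0.0564]  mean=-2.7741  Neff=11.1334  idx=[0, 2, 3, 4, 5, 6, 7, 8, 8, 9, 10, 11]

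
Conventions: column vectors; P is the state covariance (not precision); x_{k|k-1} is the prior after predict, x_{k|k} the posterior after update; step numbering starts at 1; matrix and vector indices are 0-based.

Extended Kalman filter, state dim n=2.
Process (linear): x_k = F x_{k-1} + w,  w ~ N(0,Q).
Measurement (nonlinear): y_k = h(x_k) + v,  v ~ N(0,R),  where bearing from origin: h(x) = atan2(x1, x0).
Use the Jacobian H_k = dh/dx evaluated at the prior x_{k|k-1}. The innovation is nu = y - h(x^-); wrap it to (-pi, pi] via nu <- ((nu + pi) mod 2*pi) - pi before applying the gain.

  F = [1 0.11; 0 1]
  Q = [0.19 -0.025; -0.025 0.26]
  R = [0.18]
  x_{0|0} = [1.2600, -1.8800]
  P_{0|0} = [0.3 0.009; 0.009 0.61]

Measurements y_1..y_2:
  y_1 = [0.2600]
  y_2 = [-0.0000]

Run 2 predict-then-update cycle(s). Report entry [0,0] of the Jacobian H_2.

step 1: x^-=[1.0532, -1.8800]  P^-=[0.4994 0.0511; 0.0511 0.8700]  H_jac=[0.4049 0.2268]  S=[0.3160]  K=[0.6765; 0.6899]  nu=[1.3201]  x^+=[1.9463, -0.9692]  P^+=[0.3548 -0.0964; -0.0964 0.7196]
step 2: x^-=[1.8396, -0.9692]  P^-=[0.5323 -0.0422; -0.0422 0.9796]  H_jac=[0.2242 0.4255]  S=[0.3760]  K=[0.2695; 1.0832]  nu=[0.4849]  x^+=[1.9703, -0.4439]  P^+=[0.5049 -0.1520; -0.1520 0.5383]

H_jac[0,0] = 0.2242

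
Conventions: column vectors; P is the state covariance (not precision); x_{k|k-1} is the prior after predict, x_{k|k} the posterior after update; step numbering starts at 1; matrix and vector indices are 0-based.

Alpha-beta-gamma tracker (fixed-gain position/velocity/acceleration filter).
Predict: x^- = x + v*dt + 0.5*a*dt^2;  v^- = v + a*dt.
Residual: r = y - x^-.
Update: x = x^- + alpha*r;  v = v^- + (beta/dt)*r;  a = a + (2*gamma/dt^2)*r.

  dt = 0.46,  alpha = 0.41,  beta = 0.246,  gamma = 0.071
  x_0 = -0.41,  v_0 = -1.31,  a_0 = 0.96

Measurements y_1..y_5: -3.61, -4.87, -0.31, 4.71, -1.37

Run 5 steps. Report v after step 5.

step 1: x_pred=-0.9110  r=-2.6990  x^+=-2.0176  v^+=-2.3118  a^+=-0.8512
step 2: x_pred=-3.1711  r=-1.6989  x^+=-3.8676  v^+=-3.6119  a^+=-1.9913
step 3: x_pred=-5.7398  r=5.4298  x^+=-3.5136  v^+=-1.6241  a^+=1.6525
step 4: x_pred=-4.0858  r=8.7958  x^+=-0.4795  v^+=3.8399  a^+=7.5552
step 5: x_pred=2.0861  r=-3.4561  x^+=0.6691  v^+=5.4670  a^+=5.2358

v_post = 5.4670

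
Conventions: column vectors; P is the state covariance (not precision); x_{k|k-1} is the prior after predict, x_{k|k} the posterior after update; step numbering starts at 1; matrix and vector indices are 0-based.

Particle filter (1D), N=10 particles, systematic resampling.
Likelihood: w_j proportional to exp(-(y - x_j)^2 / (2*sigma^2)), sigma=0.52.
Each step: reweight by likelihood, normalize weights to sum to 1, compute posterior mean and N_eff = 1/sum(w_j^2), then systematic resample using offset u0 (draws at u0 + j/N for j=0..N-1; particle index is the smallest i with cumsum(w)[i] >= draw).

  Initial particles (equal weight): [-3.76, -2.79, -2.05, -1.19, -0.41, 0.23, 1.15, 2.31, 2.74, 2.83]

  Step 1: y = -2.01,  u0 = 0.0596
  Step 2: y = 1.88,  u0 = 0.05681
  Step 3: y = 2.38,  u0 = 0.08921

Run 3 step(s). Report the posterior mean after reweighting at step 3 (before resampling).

post_mean = -1.1900

step 1: w=[0.0021, 0.2001, 0.6145, 0.1778, 0.0054, 0.0001, 0.0000, 0.0000, 0.0000, 0.0000]  mean=-2.0398  Neff=2.2256  idx=[1, 1, 2, 2, 2, 2, 2, 2, 3, 3]
step 2: w=[0.0000, 0.0000, 0.0000, 0.0000, 0.0000, 0.0000, 0.0000, 0.0000, 0.5000, 0.5000]  mean=-1.1900  Neff=2.0002  idx=[8, 8, 8, 8, 8, 9, 9, 9, 9, 9]
step 3: w=[0.1000, 0.1000, 0.1000, 0.1000, 0.1000, 0.1000, 0.1000, 0.1000, 0.1000, 0.1000]  mean=-1.1900  Neff=10.0000  idx=[0, 1, 2, 3, 4, 5, 6, 7, 8, 9]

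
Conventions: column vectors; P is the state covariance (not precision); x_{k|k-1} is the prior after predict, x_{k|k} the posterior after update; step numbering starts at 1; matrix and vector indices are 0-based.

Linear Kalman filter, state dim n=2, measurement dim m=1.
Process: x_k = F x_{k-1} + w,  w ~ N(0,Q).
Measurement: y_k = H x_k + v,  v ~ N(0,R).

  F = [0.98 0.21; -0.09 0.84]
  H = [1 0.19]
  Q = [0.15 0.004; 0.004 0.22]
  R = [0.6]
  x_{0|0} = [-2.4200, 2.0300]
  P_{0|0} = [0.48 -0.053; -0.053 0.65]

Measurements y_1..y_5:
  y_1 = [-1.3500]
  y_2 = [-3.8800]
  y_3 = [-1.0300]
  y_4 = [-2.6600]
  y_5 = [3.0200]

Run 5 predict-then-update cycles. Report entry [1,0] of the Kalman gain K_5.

step 1: x^-=[-1.9453, 1.9230]  P^-=[0.6178 0.0337; 0.0337 0.6905]  S=[1.2556]  K=[0.4972; 0.1313]  nu=[0.2299]  x^+=[-1.8310, 1.9532]  P^+=[0.3075 -0.0483; -0.0483 0.6689]
step 2: x^-=[-1.3842, 1.8055]  P^-=[0.4549 0.0560; 0.0560 0.7018]  S=[1.1016]  K=[0.4227; 0.1719]  nu=[-2.8388]  x^+=[-2.5840, 1.3175]  P^+=[0.2582 -0.0240; -0.0240 0.6692]
step 3: x^-=[-2.2557, 1.3392]  P^-=[0.4176 0.0800; 0.0800 0.6979]  S=[1.0731]  K=[0.4033; 0.1981]  nu=[0.9712]  x^+=[-1.8640, 1.5316]  P^+=[0.2430 -0.0058; -0.0058 0.6558]
step 4: x^-=[-1.5051, 1.4543]  P^-=[0.4100 0.0936; 0.0936 0.6856]  S=[1.0703]  K=[0.3997; 0.2092]  nu=[-1.4312]  x^+=[-2.0771, 1.1549]  P^+=[0.2390 0.0041; 0.0041 0.6387]
step 5: x^-=[-1.7930, 1.1571]  P^-=[0.4094 0.0989; 0.0989 0.6720]  S=[1.0713]  K=[0.3997; 0.2115]  nu=[4.5932]  x^+=[0.0430, 2.1287]  P^+=[0.2383 0.0083; 0.0083 0.6241]

K[1,0] = 0.2115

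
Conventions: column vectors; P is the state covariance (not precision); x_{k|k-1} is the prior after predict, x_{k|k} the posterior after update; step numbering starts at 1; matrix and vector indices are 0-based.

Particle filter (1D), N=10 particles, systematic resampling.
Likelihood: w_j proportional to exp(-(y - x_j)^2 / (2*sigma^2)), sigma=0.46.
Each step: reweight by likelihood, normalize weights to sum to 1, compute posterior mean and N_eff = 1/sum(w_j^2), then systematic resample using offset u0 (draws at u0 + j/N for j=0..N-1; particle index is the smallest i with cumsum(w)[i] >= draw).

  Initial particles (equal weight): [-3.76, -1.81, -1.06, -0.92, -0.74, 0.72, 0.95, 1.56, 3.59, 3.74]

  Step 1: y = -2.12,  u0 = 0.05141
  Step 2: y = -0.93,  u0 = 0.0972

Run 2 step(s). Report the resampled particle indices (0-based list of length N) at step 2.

step 1: w=[0.0019, 0.8725, 0.0770, 0.0364, 0.0122, 0.0000, 0.0000, 0.0000, 0.0000, 0.0000]  mean=-1.7105  Neff=1.3009  idx=[1, 1, 1, 1, 1, 1, 1, 1, 1, 3]
step 2: w=[0.0657, 0.0657, 0.0657, 0.0657, 0.0657, 0.0657, 0.0657, 0.0657, 0.0657, 0.4091]  mean=-1.4459  Neff=4.8503  idx=[1, 3, 4, 6, 7, 9, 9, 9, 9, 9]

resampled_idx = [1, 3, 4, 6, 7, 9, 9, 9, 9, 9]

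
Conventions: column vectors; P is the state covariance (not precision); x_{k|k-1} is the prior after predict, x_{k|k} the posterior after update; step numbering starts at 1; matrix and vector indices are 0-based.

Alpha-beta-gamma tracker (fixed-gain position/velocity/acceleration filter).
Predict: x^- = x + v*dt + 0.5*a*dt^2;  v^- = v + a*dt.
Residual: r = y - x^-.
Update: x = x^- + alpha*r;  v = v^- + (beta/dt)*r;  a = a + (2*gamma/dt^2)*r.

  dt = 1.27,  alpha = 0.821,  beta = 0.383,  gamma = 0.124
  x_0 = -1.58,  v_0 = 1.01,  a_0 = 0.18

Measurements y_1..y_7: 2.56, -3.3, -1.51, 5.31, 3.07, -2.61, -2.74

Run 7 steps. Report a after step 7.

a_post = -0.9121

step 1: x_pred=-0.1521  r=2.7121  x^+=2.0745  v^+=2.0565  a^+=0.5970
step 2: x_pred=5.1678  r=-8.4678  x^+=-1.7843  v^+=0.2611  a^+=-0.7050
step 3: x_pred=-2.0213  r=0.5113  x^+=-1.6015  v^+=-0.4801  a^+=-0.6264
step 4: x_pred=-2.7164  r=8.0264  x^+=3.8733  v^+=1.1450  a^+=0.6078
step 5: x_pred=5.8175  r=-2.7475  x^+=3.5618  v^+=1.0882  a^+=0.1853
step 6: x_pred=5.0933  r=-7.7033  x^+=-1.2311  v^+=-0.9995  a^+=-0.9992
step 7: x_pred=-3.3063  r=0.5663  x^+=-2.8414  v^+=-2.0977  a^+=-0.9121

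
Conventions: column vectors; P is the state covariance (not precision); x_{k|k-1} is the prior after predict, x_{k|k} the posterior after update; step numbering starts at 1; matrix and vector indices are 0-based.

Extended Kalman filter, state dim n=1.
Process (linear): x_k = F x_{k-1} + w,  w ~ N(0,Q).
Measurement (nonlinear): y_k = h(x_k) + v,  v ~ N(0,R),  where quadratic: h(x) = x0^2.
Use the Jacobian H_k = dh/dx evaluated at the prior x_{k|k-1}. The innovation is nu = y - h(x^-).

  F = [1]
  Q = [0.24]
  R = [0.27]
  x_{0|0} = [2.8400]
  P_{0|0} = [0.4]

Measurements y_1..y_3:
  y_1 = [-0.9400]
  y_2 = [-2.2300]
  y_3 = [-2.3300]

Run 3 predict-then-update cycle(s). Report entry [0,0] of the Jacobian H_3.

step 1: x^-=[2.8400]  P^-=[0.6400]  H_jac=[5.6800]  S=[20.9179]  K=[0.1738]  nu=[-9.0056]  x^+=[1.2750]  P^+=[0.0083]
step 2: x^-=[1.2750]  P^-=[0.2483]  H_jac=[2.5499]  S=[1.8842]  K=[0.3360]  nu=[-3.8556]  x^+=[-0.0204]  P^+=[0.0356]
step 3: x^-=[-0.0204]  P^-=[0.2756]  H_jac=[-0.0408]  S=[0.2705]  K=[-0.0415]  nu=[-2.3304]  x^+=[0.0764]  P^+=[0.2751]

H_jac[0,0] = -0.0408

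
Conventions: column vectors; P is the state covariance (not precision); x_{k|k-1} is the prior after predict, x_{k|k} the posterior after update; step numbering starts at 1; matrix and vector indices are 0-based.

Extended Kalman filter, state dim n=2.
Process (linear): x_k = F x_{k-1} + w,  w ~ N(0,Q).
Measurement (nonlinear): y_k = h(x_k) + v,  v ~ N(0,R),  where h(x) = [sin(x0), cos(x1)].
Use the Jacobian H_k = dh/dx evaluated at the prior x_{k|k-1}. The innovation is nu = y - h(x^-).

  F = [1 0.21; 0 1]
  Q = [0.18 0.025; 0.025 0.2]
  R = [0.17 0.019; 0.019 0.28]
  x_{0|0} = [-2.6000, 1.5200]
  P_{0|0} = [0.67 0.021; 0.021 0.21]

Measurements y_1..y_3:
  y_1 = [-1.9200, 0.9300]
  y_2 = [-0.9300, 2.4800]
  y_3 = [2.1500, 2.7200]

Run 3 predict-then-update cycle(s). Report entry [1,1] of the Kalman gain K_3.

step 1: x^-=[-2.2808, 1.5200]  P^-=[0.8681 0.0901; 0.0901 0.4100]  H_jac=[-0.6518 0.0000; 0.0000 -0.9987]  S=[0.5388 0.0777; 0.0777 0.6889]  K=[-1.0483 -0.0124; -0.0237 -0.5917]  nu=[-1.1616, 0.8792]  x^+=[-1.0740, 1.0273]  P^+=[0.2738 0.0234; 0.0234 0.1663]
step 2: x^-=[-0.8582, 1.0273]  P^-=[0.4709 0.0834; 0.0834 0.3663]  H_jac=[0.6538 0.0000; 0.0000 -0.8559]  S=[0.3713 -0.0276; -0.0276 0.5484]  K=[0.8226 -0.0886; 0.1046 -0.5665]  nu=[-0.1733, 1.9629]  x^+=[-1.1748, -0.1028]  P^+=[0.2113 0.0107; 0.0107 0.1830]
step 3: x^-=[-1.1964, -0.1028]  P^-=[0.4039 0.0742; 0.0742 0.3830]  H_jac=[0.3657 0.0000; 0.0000 0.1026]  S=[0.2240 0.0218; 0.0218 0.2840]  K=[0.6617 -0.0240; 0.1084 0.1300]  nu=[3.0807, 1.7253]  x^+=[0.8009, 0.4556]  P^+=[0.3063 0.0572; 0.0572 0.3749]

K[1,1] = 0.1300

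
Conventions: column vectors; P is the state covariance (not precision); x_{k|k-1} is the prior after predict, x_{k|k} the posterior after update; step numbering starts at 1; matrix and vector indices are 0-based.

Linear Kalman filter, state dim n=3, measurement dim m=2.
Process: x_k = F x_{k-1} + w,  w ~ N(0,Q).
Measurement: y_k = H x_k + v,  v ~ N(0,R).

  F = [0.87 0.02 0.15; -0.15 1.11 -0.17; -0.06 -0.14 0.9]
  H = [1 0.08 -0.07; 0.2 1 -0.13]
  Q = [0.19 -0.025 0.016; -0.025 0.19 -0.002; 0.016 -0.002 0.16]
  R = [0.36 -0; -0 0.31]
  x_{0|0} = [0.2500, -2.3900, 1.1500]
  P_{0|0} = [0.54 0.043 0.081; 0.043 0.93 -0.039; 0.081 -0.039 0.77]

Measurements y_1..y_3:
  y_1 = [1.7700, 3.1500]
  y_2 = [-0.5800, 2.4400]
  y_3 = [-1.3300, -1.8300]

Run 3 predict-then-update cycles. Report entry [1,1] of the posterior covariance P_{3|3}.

step 1: x^-=[0.3422, -2.8859, 1.3546]  P^-=[0.6388 -0.0732 0.1467; -0.0732 1.3748 -0.3114; 0.1467 -0.3114 0.8057]  S=[0.9828 0.1746; 0.1746 1.7680]  K=[0.6413 -0.0433; -0.0826 0.8004; 0.1073 -0.2294]  nu=[1.7535, 6.1436]  x^+=[1.2009, 1.8863, 0.1334]  P^+=[0.2410 -0.0502 0.0880; -0.0502 0.2586 0.0036; 0.0880 0.0036 0.7099]
step 2: x^-=[1.1025, 1.8910, -0.2161]  P^-=[0.4098 -0.1315 0.1728; -0.1315 0.5544 -0.1537; 0.1728 -0.1537 0.7297]  S=[0.7334 -0.0132; -0.0132 0.8715]  K=[0.5266 -0.0747; -0.0929 0.6275; 0.1449 -0.2433]  nu=[-1.8489, 0.3004]  x^+=[0.1065, 2.2513, -0.5570]  P^+=[0.2005 -0.0504 0.0992; -0.0504 0.2034 -0.0092; 0.0992 -0.0092 0.6618]
step 3: x^-=[0.0541, 2.5776, -0.8228]  P^-=[0.3808 -0.1304 0.1773; -0.1304 0.4896 -0.1526; 0.1773 -0.1526 0.6915]  S=[0.7034 -0.0242; -0.0242 0.8048]  K=[0.5062 -0.0809; -0.0940 0.5977; 0.1572 -0.2525]  nu=[-1.6480, -4.5254]  x^+=[-0.4140, 0.0276, 0.0609]  P^+=[0.1934 -0.0506 0.1015; -0.0506 0.1931 -0.0179; 0.1015 -0.0179 0.6209]

P_post[1,1] = 0.1931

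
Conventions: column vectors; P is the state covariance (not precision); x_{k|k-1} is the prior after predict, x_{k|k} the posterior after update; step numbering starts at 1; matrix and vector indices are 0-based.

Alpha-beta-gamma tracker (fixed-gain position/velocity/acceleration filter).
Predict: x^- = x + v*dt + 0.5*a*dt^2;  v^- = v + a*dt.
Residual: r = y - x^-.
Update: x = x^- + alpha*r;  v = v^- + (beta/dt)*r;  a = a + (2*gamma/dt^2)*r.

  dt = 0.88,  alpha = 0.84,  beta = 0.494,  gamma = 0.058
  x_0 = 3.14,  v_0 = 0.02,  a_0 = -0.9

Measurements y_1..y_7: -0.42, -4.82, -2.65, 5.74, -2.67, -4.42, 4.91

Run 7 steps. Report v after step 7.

v_post = 3.2099

step 1: x_pred=2.8091  r=-3.2291  x^+=0.0967  v^+=-2.5847  a^+=-1.3837
step 2: x_pred=-2.7137  r=-2.1063  x^+=-4.4830  v^+=-4.9848  a^+=-1.6992
step 3: x_pred=-9.5275  r=6.8775  x^+=-3.7504  v^+=-2.6193  a^+=-0.6690
step 4: x_pred=-6.3144  r=12.0544  x^+=3.8113  v^+=3.5589  a^+=1.1367
step 5: x_pred=7.3832  r=-10.0532  x^+=-1.0615  v^+=-1.0844  a^+=-0.3692
step 6: x_pred=-2.1587  r=-2.2613  x^+=-4.0582  v^+=-2.6787  a^+=-0.7080
step 7: x_pred=-6.6896  r=11.5996  x^+=3.0541  v^+=3.2099  a^+=1.0296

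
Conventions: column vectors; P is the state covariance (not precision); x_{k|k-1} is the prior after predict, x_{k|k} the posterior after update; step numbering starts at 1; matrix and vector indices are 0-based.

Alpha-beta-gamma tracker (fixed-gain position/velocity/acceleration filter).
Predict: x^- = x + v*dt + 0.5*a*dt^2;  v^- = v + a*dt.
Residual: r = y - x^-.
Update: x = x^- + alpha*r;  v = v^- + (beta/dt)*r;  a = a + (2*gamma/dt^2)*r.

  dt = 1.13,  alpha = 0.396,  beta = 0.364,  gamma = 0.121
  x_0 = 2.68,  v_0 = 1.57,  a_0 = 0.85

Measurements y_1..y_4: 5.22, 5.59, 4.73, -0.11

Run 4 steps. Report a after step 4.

step 1: x_pred=4.9968  r=0.2232  x^+=5.0852  v^+=2.6024  a^+=0.8923
step 2: x_pred=8.5956  r=-3.0056  x^+=7.4054  v^+=2.6425  a^+=0.3227
step 3: x_pred=10.5975  r=-5.8675  x^+=8.2739  v^+=1.1171  a^+=-0.7893
step 4: x_pred=9.0323  r=-9.1423  x^+=5.4120  v^+=-2.7198  a^+=-2.5220

a_post = -2.5220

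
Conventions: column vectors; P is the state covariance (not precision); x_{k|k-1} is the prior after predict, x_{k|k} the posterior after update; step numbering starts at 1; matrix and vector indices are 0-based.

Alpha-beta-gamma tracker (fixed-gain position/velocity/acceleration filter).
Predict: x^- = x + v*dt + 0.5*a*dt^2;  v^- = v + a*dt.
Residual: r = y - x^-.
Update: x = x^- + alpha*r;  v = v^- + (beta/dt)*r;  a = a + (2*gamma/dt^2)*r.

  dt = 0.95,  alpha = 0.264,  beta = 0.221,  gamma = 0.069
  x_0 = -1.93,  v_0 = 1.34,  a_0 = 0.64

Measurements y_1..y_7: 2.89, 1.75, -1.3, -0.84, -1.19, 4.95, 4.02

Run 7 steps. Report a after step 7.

step 1: x_pred=-0.3682  r=3.2582  x^+=0.4920  v^+=2.7060  a^+=1.1382
step 2: x_pred=3.5762  r=-1.8262  x^+=3.0941  v^+=3.3624  a^+=0.8590
step 3: x_pred=6.6760  r=-7.9760  x^+=4.5703  v^+=2.3230  a^+=-0.3606
step 4: x_pred=6.6144  r=-7.4544  x^+=4.6464  v^+=0.2462  a^+=-1.5005
step 5: x_pred=4.2033  r=-5.3933  x^+=2.7794  v^+=-2.4339  a^+=-2.3252
step 6: x_pred=-0.5820  r=5.5320  x^+=0.8785  v^+=-3.3559  a^+=-1.4793
step 7: x_pred=-2.9772  r=6.9972  x^+=-1.1299  v^+=-3.1334  a^+=-0.4093

a_post = -0.4093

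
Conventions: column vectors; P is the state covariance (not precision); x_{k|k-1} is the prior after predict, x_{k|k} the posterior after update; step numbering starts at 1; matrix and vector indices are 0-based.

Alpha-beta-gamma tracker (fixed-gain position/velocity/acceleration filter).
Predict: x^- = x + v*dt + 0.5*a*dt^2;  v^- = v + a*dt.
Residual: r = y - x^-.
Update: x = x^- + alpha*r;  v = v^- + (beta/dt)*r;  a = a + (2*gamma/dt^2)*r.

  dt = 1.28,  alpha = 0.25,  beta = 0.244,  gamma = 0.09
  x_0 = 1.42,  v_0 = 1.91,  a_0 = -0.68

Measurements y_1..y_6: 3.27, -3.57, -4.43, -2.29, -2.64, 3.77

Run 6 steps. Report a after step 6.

a_post = 2.3780

step 1: x_pred=3.3077  r=-0.0377  x^+=3.2983  v^+=1.0324  a^+=-0.6841
step 2: x_pred=4.0593  r=-7.6293  x^+=2.1520  v^+=-1.2976  a^+=-1.5223
step 3: x_pred=-0.7561  r=-3.6739  x^+=-1.6746  v^+=-3.9466  a^+=-1.9260
step 4: x_pred=-8.3039  r=6.0139  x^+=-6.8004  v^+=-5.2654  a^+=-1.2653
step 5: x_pred=-14.5766  r=11.9366  x^+=-11.5925  v^+=-4.6095  a^+=0.0461
step 6: x_pred=-17.4548  r=21.2248  x^+=-12.1486  v^+=-0.5044  a^+=2.3780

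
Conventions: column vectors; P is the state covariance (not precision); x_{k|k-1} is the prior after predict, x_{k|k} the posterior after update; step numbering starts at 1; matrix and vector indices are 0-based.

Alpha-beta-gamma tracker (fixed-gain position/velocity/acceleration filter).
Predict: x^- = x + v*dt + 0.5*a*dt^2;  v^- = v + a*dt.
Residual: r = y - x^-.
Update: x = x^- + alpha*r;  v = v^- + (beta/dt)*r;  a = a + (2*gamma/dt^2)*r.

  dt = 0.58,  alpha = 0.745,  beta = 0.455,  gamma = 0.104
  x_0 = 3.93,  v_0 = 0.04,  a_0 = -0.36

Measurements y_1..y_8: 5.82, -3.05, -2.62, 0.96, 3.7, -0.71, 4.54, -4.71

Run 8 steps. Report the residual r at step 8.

resid = -11.9615

step 1: x_pred=3.8926  r=1.9274  x^+=5.3285  v^+=1.3432  a^+=0.8317
step 2: x_pred=6.2475  r=-9.2975  x^+=-0.6791  v^+=-5.4681  a^+=-4.9170
step 3: x_pred=-4.6777  r=2.0577  x^+=-3.1447  v^+=-6.7058  a^+=-3.6447
step 4: x_pred=-7.6471  r=8.6071  x^+=-1.2348  v^+=-2.0676  a^+=1.6772
step 5: x_pred=-2.1519  r=5.8519  x^+=2.2078  v^+=3.4959  a^+=5.2955
step 6: x_pred=5.1261  r=-5.8361  x^+=0.7782  v^+=1.9890  a^+=1.6869
step 7: x_pred=2.2155  r=2.3245  x^+=3.9473  v^+=4.7909  a^+=3.1242
step 8: x_pred=7.2515  r=-11.9615  x^+=-1.6598  v^+=-2.7806  a^+=-4.2717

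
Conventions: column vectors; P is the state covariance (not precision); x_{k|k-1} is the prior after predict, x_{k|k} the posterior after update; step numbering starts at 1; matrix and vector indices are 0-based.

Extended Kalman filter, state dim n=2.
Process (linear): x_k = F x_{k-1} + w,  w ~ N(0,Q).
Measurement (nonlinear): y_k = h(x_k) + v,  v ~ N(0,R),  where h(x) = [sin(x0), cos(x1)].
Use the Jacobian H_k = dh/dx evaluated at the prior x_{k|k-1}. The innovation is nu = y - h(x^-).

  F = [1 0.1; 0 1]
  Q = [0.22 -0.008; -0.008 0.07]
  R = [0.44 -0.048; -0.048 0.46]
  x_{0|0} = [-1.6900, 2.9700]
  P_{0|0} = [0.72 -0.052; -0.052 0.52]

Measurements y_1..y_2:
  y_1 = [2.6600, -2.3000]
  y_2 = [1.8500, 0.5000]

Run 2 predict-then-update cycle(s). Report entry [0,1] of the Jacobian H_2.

H_jac[0,1] = 0.0000

step 1: x^-=[-1.3930, 2.9700]  P^-=[0.9348 -0.0080; -0.0080 0.5900]  H_jac=[0.1769 0.0000; 0.0000 -0.1708]  S=[0.4692 -0.0478; -0.0478 0.4772]  K=[0.3563 0.0385; -0.0248 -0.2136]  nu=[3.6442, -1.3147]  x^+=[-0.1454, 3.1606]  P^+=[0.8758 -0.0036; -0.0036 0.5684]
step 2: x^-=[0.1707, 3.1606]  P^-=[1.1008 0.0452; 0.0452 0.6384]  H_jac=[0.9855 0.0000; 0.0000 0.0190]  S=[1.5090 -0.0472; -0.0472 0.4602]  K=[0.7212 0.0758; 0.0305 0.0295]  nu=[1.6801, 1.4998]  x^+=[1.4961, 3.2560]  P^+=[0.3183 0.0122; 0.0122 0.6367]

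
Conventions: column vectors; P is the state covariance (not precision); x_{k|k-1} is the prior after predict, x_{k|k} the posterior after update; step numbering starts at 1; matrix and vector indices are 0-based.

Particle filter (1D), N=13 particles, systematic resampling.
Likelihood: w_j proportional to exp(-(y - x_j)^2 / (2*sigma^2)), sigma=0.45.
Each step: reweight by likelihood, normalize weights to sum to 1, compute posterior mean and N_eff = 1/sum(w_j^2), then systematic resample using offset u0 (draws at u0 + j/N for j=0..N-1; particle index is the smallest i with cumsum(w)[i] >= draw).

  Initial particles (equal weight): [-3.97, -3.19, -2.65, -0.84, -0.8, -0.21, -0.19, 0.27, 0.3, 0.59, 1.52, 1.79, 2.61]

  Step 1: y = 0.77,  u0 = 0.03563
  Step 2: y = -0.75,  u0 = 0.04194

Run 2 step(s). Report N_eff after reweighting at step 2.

step 1: w=[0.0000, 0.0000, 0.0000, 0.0006, 0.0009, 0.0363, 0.0400, 0.2100, 0.2257, 0.3594, 0.0971, 0.0298, 0.0001]  mean=0.5212  Neff=4.2113  idx=[5, 7, 7, 7, 8, 8, 8, 9, 9, 9, 9, 10, 10]
step 2: w=[0.5064, 0.0797, 0.0797, 0.0797, 0.0684, 0.0684, 0.0684, 0.0123, 0.0123, 0.0123, 0.0123, 0.0000, 0.0000]  mean=0.0489  Neff=3.4472  idx=[0, 0, 0, 0, 0, 0, 0, 1, 2, 3, 4, 6, 8]

N_eff = 3.4472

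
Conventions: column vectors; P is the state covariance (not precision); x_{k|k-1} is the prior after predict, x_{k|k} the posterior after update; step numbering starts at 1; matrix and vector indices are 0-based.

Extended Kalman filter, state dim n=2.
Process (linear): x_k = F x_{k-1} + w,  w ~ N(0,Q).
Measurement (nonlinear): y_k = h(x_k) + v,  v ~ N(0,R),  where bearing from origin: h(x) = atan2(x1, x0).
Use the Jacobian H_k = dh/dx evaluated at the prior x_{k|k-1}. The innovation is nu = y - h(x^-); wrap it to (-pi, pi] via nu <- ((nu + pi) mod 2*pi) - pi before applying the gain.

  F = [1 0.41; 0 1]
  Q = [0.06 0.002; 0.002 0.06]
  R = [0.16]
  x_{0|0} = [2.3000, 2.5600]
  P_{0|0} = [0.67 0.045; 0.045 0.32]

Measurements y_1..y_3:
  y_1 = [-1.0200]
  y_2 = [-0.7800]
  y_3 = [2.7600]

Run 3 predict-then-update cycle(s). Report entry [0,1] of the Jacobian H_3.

H_jac[0,1] = 0.1556

step 1: x^-=[3.3496, 2.5600]  P^-=[0.8207 0.1782; 0.1782 0.3800]  H_jac=[-0.1440 0.1885]  S=[0.1808]  K=[-0.4679; 0.2541]  nu=[-1.6726]  x^+=[4.1323, 2.1350]  P^+=[0.7811 0.1997; 0.1997 0.3683]
step 2: x^-=[5.0076, 2.1350]  P^-=[1.0668 0.3527; 0.3527 0.4283]  H_jac=[-0.0720 0.1690]  S=[0.1692]  K=[-0.1020; 0.2776]  nu=[-1.1830]  x^+=[5.1283, 1.8066]  P^+=[1.0650 0.3575; 0.3575 0.4153]
step 3: x^-=[5.8690, 1.8066]  P^-=[1.4880 0.5298; 0.5298 0.4753]  H_jac=[-0.0479 0.1556]  S=[0.1670]  K=[0.0668; 0.2909]  nu=[2.4614]  x^+=[6.0335, 2.5227]  P^+=[1.4872 0.5265; 0.5265 0.4612]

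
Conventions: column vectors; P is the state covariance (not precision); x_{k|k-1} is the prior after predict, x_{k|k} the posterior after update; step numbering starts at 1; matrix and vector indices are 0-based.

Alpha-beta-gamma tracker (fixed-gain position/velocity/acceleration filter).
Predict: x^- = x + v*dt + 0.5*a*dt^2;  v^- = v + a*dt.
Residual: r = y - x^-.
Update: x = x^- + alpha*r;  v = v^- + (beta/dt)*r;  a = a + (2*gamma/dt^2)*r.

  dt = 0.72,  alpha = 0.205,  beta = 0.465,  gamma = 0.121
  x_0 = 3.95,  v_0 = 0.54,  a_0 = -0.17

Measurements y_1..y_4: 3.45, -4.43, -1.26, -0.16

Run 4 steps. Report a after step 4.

step 1: x_pred=4.2947  r=-0.8447  x^+=4.1216  v^+=-0.1280  a^+=-0.5643
step 2: x_pred=3.8832  r=-8.3132  x^+=2.1790  v^+=-5.9032  a^+=-4.4451
step 3: x_pred=-3.2235  r=1.9635  x^+=-2.8210  v^+=-7.8356  a^+=-3.5285
step 4: x_pred=-9.3772  r=9.2172  x^+=-7.4877  v^+=-4.4233  a^+=0.7743

a_post = 0.7743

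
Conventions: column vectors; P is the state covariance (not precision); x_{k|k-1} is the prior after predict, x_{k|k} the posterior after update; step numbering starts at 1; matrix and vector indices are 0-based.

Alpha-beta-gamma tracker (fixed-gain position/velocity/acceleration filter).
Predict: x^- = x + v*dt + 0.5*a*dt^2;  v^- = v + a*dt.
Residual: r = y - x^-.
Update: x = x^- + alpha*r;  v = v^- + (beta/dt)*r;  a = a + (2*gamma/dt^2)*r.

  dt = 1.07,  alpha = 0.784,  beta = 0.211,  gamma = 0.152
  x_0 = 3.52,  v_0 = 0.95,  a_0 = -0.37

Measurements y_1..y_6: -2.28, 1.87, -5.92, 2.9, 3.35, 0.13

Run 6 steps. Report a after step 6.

step 1: x_pred=4.3247  r=-6.6047  x^+=-0.8534  v^+=-0.7483  a^+=-2.1237
step 2: x_pred=-2.8698  r=4.7398  x^+=0.8462  v^+=-2.0860  a^+=-0.8652
step 3: x_pred=-1.8811  r=-4.0389  x^+=-5.0476  v^+=-3.8082  a^+=-1.9376
step 4: x_pred=-10.2316  r=13.1316  x^+=0.0636  v^+=-3.2919  a^+=1.5492
step 5: x_pred=-2.5720  r=5.9220  x^+=2.0709  v^+=-0.4666  a^+=3.1216
step 6: x_pred=3.3586  r=-3.2286  x^+=0.8274  v^+=2.2369  a^+=2.2643

a_post = 2.2643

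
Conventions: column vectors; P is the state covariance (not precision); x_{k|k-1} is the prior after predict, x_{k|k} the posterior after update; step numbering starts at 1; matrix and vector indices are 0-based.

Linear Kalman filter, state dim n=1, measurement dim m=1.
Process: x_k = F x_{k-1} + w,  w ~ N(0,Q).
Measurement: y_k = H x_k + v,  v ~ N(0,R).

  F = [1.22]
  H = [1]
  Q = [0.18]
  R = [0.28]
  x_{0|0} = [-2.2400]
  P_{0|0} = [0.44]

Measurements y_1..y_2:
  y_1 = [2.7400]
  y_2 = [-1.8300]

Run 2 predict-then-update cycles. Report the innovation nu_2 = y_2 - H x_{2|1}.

innov = [-3.4960]

step 1: x^-=[-2.7328]  P^-=[0.8349]  S=[1.1149]  K=[0.7489]  nu=[5.4728]  x^+=[1.3655]  P^+=[0.2097]
step 2: x^-=[1.6660]  P^-=[0.4921]  S=[0.7721]  K=[0.6373]  nu=[-3.4960]  x^+=[-0.5622]  P^+=[0.1785]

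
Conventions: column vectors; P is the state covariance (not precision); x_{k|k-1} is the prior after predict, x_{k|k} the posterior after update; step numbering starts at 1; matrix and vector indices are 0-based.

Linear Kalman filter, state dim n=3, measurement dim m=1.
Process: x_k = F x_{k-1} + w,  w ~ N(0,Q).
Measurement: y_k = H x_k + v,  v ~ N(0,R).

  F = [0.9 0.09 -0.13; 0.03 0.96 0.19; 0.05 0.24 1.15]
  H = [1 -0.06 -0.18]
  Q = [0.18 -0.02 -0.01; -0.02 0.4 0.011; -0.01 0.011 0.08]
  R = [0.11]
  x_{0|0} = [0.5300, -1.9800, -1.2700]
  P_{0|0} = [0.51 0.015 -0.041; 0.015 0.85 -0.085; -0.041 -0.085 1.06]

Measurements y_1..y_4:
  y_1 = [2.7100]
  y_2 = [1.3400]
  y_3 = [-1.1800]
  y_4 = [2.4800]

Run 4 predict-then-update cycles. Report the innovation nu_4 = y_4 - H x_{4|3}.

innov = [2.8253]

step 1: x^-=[0.4639, -2.1262, -1.9092]  P^-=[0.6319 0.0563 -0.1722; 0.0563 1.1915 0.3405; -0.1722 0.3405 1.4808]  S=[0.8568]  K=[0.7698; -0.0892; -0.5359]  nu=[1.7749]  x^+=[1.8302, -2.2846, -2.8604]  P^+=[0.1242 0.1152 0.1813; 0.1152 1.1847 0.2996; 0.1813 0.2996 1.2348]
step 2: x^-=[1.8134, -2.6818, -3.7462]  P^-=[0.2803 0.1531 0.0701; 0.1531 1.6544 0.9126; 0.0701 0.9126 1.9705]  S=[0.4362]  K=[0.5926; -0.2532; -0.7779]  nu=[-1.3086]  x^+=[1.0379, -2.3504, -2.7282]  P^+=[0.1271 0.2185 0.2712; 0.2185 1.6265 0.8267; 0.2712 0.8267 1.7065]
step 3: x^-=[1.0772, -2.7436, -3.6496]  P^-=[0.2776 0.2275 0.1626; 0.2275 2.2779 1.7331; 0.1626 1.7331 2.9236]  S=[0.4421]  K=[0.5308; -0.5002; -1.0577]  nu=[-3.0788]  x^+=[-0.5569, -1.2035, -0.3931]  P^+=[0.1530 0.3449 0.4108; 0.3449 2.1673 1.4992; 0.4108 1.4992 2.4289]
step 4: x^-=[-0.5584, -1.2467, -0.7687]  P^-=[0.2872 0.3175 0.2875; 0.3175 3.0567 2.8019; 0.2875 2.8019 4.3006]  S=[0.4665]  K=[0.4639; -0.7938; -1.4035]  nu=[2.8253]  x^+=[0.7523, -3.4894, -4.7340]  P^+=[0.1868 0.4893 0.5913; 0.4893 2.7628 2.2822; 0.5913 2.2822 3.3817]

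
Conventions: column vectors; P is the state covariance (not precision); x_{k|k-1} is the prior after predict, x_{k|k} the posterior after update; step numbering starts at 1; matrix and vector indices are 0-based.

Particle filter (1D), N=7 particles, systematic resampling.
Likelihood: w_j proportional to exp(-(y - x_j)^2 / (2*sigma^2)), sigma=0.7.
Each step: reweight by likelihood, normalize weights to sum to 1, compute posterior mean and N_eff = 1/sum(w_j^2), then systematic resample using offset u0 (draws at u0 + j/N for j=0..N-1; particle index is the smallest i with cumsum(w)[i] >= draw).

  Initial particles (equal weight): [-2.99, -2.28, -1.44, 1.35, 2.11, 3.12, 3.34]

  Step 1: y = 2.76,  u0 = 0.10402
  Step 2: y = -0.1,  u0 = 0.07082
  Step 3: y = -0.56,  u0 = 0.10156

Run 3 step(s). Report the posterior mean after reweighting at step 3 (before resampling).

step 1: w=[0.0000, 0.0000, 0.0000, 0.0556, 0.2745, 0.3702, 0.2997]  mean=2.8103  Neff=3.2752  idx=[4, 4, 5, 5, 5, 6, 6]
step 2: w=[0.4968, 0.4968, 0.0018, 0.0018, 0.0018, 0.0004, 0.0004]  mean=2.1166  Neff=2.0256  idx=[0, 0, 0, 1, 1, 1, 1]
step 3: w=[0.1429, 0.1429, 0.1429, 0.1429, 0.1429, 0.1429, 0.1429]  mean=2.1100  Neff=7.0000  idx=[0, 1, 2, 3, 4, 5, 6]

post_mean = 2.1100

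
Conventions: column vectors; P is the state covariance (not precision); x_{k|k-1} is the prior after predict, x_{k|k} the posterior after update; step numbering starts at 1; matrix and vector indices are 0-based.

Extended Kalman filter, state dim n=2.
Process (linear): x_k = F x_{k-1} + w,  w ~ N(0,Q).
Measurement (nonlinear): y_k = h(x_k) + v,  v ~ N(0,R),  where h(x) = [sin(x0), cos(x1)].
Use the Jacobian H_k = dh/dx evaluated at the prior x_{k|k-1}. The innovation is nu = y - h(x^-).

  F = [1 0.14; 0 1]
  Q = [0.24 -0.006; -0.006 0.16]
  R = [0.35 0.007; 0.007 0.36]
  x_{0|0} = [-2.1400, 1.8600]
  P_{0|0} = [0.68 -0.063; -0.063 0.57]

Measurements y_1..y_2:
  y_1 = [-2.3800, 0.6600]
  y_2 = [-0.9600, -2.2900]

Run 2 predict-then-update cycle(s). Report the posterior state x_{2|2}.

x_post = [-0.9285, 2.6211]

step 1: x^-=[-1.8796, 1.8600]  P^-=[0.9135 0.0108; 0.0108 0.7300]  H_jac=[-0.3039 0.0000; 0.0000 -0.9585]  S=[0.4344 0.0101; 0.0101 1.0306]  K=[-0.6391 -0.0038; 0.0083 -0.6790]  nu=[-1.4273, 0.9452]  x^+=[-0.9710, 1.2064]  P^+=[0.7361 0.0061; 0.0061 0.2550]
step 2: x^-=[-0.8021, 1.2064]  P^-=[0.9828 0.0358; 0.0358 0.4150]  H_jac=[0.6952 0.0000; 0.0000 -0.9343]  S=[0.8250 -0.0162; -0.0162 0.7223]  K=[0.8276 -0.0277; 0.0196 -0.5364]  nu=[-0.2412, -2.6464]  x^+=[-0.9285, 2.6211]  P^+=[0.4164 0.0045; 0.0045 0.2065]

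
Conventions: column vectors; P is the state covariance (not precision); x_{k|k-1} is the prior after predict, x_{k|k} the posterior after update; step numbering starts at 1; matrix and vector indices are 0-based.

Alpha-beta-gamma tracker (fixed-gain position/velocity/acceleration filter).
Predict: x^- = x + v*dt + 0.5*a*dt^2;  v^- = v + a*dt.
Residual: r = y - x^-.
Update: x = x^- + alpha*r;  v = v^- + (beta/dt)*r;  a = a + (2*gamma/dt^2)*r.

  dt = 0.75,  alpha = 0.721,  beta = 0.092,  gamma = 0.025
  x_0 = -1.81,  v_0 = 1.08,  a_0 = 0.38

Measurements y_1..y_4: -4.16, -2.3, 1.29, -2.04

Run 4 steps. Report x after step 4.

x_post = -0.9923

step 1: x_pred=-0.8931  r=-3.2669  x^+=-3.2485  v^+=0.9643  a^+=0.0896
step 2: x_pred=-2.5001  r=0.2001  x^+=-2.3558  v^+=1.0560  a^+=0.1074
step 3: x_pred=-1.5336  r=2.8236  x^+=0.5022  v^+=1.4829  a^+=0.3584
step 4: x_pred=1.7152  r=-3.7552  x^+=-0.9923  v^+=1.2911  a^+=0.0246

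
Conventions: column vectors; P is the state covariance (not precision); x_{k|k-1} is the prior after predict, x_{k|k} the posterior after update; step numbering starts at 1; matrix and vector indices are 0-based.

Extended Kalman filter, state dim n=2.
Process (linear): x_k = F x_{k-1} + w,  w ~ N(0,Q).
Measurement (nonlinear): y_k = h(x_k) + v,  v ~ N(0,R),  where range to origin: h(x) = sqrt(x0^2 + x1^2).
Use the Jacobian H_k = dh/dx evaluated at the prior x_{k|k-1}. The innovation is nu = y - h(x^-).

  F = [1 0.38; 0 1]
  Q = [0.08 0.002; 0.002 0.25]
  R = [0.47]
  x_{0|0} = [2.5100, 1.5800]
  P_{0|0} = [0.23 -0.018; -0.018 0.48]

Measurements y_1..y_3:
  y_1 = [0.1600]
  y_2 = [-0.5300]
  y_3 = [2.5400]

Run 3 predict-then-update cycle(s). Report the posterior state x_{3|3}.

x_post = [0.8967, -1.2539]

step 1: x^-=[3.1104, 1.5800]  P^-=[0.3656 0.1664; 0.1664 0.7300]  H_jac=[0.8916 0.4529]  S=[1.0447]  K=[0.3842; 0.4585]  nu=[-3.3287]  x^+=[1.8317, 0.0539]  P^+=[0.2115 -0.0176; -0.0176 0.5104]
step 2: x^-=[1.8522, 0.0539]  P^-=[0.3518 0.1784; 0.1784 0.7604]  H_jac=[0.9996 0.0291]  S=[0.8325]  K=[0.4286; 0.2407]  nu=[-2.3829]  x^+=[0.8308, -0.5197]  P^+=[0.1988 0.0925; 0.0925 0.7122]
step 3: x^-=[0.6333, -0.5197]  P^-=[0.4519 0.3651; 0.3651 0.9622]  H_jac=[0.7730 -0.6344]  S=[0.7692]  K=[0.1531; -0.4266]  nu=[1.7207]  x^+=[0.8967, -1.2539]  P^+=[0.4339 0.4153; 0.4153 0.8221]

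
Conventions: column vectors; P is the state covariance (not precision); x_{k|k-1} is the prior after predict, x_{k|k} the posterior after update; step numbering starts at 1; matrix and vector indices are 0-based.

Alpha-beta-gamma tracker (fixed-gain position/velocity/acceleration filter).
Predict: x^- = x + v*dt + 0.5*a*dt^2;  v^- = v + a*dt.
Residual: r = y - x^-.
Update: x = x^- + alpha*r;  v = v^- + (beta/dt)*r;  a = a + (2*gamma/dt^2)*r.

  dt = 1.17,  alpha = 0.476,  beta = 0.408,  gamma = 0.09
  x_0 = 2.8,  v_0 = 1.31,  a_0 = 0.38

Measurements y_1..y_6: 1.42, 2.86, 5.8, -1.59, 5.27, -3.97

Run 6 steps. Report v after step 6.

v_post = -2.7220

step 1: x_pred=4.5928  r=-3.1728  x^+=3.0825  v^+=0.6482  a^+=-0.0372
step 2: x_pred=3.8155  r=-0.9555  x^+=3.3607  v^+=0.2715  a^+=-0.1628
step 3: x_pred=3.5668  r=2.2332  x^+=4.6298  v^+=0.8597  a^+=0.1308
step 4: x_pred=5.7252  r=-7.3152  x^+=2.2432  v^+=-1.5382  a^+=-0.8311
step 5: x_pred=-0.1254  r=5.3954  x^+=2.4428  v^+=-0.6291  a^+=-0.1216
step 6: x_pred=1.6235  r=-5.5935  x^+=-1.0390  v^+=-2.7220  a^+=-0.8571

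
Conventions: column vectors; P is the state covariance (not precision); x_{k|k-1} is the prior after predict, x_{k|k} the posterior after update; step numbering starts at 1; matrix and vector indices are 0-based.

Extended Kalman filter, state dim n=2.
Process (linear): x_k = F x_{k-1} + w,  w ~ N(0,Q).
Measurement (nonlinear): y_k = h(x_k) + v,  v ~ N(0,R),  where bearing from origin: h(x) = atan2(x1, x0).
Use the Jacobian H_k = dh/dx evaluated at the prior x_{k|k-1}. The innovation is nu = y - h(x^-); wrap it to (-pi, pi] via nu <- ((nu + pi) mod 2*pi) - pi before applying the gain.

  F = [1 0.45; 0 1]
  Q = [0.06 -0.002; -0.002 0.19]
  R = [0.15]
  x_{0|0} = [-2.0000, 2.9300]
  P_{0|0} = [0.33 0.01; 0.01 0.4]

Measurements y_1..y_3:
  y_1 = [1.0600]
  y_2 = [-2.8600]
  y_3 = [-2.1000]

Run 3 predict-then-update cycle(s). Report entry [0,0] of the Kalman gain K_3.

step 1: x^-=[-0.6815, 2.9300]  P^-=[0.4800 0.1880; 0.1880 0.5900]  H_jac=[-0.3238 -0.0753]  S=[0.2128]  K=[-0.7967; -0.4948]  nu=[-0.7393]  x^+=[-0.0925, 3.2958]  P^+=[0.3449 0.1041; 0.1041 0.5379]
step 2: x^-=[1.3907, 3.2958]  P^-=[0.6075 0.3442; 0.3442 0.7279]  H_jac=[-0.2576 0.1087]  S=[0.1796]  K=[-0.6629; -0.0531]  nu=[2.2517]  x^+=[-0.1019, 3.1763]  P^+=[0.5286 0.3378; 0.3378 0.7274]
step 3: x^-=[1.3275, 3.1763]  P^-=[1.0399 0.6632; 0.6632 0.9174]  H_jac=[-0.2680 0.1120]  S=[0.1964]  K=[-1.0410; -0.3818]  nu=[3.0083]  x^+=[-1.8040, 2.0278]  P^+=[0.8271 0.5851; 0.5851 0.8888]

K[0,0] = -1.0410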